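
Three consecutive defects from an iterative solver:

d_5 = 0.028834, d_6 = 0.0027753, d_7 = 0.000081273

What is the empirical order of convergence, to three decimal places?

p ≈ ln(d_7/d_6) / ln(d_6/d_5)
  = ln(0.000081273/0.0027753) / ln(0.0027753/0.028834)
  = ln(0.0292844) / ln(0.096251)
  = -3.530700 / -2.340796 ≈ 1.508333

1.508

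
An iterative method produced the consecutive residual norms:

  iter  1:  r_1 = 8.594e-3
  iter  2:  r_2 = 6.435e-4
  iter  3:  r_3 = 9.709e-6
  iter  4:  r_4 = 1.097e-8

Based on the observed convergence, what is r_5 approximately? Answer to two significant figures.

First estimate the order: p ≈ ln(r_4/r_3) / ln(r_3/r_2) = ln(1.097e-8/9.709e-6)/ln(9.709e-6/6.435e-4) = ln(0.00112988)/ln(0.0150878) ≈ 1.6180.
Then r_5 ≈ r_4·(r_4/r_3)^p = 1.097e-8·(0.00112988)^1.6180 = 1.097e-8·1.70532e-05 ≈ 1.871e-13.

1.9e-13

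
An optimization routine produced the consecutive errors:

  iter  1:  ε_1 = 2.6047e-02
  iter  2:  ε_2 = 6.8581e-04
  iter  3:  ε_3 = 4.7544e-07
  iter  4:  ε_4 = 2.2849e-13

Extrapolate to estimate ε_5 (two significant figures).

5.3e-26

First estimate the order: p ≈ ln(ε_4/ε_3) / ln(ε_3/ε_2) = ln(2.2849e-13/4.7544e-07)/ln(4.7544e-07/6.8581e-04) = ln(4.80586e-07)/ln(0.000693253) ≈ 2.0000.
Then ε_5 ≈ ε_4·(ε_4/ε_3)^p = 2.2849e-13·(4.80586e-07)^2.0000 = 2.2849e-13·2.30963e-13 ≈ 5.277e-26.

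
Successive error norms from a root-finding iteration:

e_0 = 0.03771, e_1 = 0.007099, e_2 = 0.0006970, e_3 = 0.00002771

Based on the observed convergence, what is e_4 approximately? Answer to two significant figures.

First estimate the order: p ≈ ln(e_3/e_2) / ln(e_2/e_1) = ln(0.00002771/0.0006970)/ln(0.0006970/0.007099) = ln(0.0397561)/ln(0.0981828) ≈ 1.3895.
Then e_4 ≈ e_3·(e_3/e_2)^p = 0.00002771·(0.0397561)^1.3895 = 0.00002771·0.0113207 ≈ 3.137e-07.

3.1e-7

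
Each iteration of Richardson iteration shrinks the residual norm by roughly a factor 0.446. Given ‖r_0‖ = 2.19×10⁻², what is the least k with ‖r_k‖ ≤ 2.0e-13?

After k steps, ‖r_k‖ ≈ 2.19×10⁻²·0.446^k.
Need 0.446^k ≤ 2.0e-13/2.19×10⁻² = 9.13242e-12.
k ≥ ln(9.13242e-12)/ln(0.446) = -25.4192/-0.80744 = 31.481.
Smallest integer k = 32.

32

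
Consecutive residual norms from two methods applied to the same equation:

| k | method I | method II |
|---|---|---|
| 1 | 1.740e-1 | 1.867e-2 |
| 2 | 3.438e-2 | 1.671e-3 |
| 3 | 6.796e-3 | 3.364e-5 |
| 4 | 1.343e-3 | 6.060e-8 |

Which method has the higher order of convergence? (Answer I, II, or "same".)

Method I: p ≈ ln(1.343e-3/6.796e-3)/ln(6.796e-3/3.438e-2) ≈ 1.00.
Method II: p ≈ ln(6.060e-8/3.364e-5)/ln(3.364e-5/1.671e-3) ≈ 1.62.
Method II has the higher order (≈1.6 vs ≈1.0).

II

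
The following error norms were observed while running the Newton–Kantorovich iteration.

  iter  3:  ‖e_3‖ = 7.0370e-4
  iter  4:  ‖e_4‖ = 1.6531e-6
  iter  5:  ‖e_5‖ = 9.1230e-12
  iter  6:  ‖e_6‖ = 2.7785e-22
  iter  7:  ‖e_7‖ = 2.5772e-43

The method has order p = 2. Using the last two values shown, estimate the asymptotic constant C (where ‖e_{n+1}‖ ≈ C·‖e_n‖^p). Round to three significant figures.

3.34

C ≈ ‖e_7‖ / ‖e_6‖^2
  = 2.5772e-43 / (2.7785e-22)^2
  = 2.5772e-43 / 7.72006e-44 ≈ 3.3383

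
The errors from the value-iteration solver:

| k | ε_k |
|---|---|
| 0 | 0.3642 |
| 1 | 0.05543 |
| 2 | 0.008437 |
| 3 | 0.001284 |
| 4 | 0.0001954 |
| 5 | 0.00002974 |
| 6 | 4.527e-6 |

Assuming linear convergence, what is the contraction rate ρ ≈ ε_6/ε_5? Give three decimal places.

0.152

ρ ≈ ε_6/ε_5 = 4.527e-6/0.00002974 = 0.15222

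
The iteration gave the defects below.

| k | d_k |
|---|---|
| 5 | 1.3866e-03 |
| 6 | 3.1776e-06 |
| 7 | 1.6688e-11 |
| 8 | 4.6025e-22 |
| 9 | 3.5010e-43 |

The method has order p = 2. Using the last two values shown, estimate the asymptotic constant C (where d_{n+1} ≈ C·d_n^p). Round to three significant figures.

C ≈ d_9 / d_8^2
  = 3.5010e-43 / (4.6025e-22)^2
  = 3.5010e-43 / 2.1183e-43 ≈ 1.6527

1.65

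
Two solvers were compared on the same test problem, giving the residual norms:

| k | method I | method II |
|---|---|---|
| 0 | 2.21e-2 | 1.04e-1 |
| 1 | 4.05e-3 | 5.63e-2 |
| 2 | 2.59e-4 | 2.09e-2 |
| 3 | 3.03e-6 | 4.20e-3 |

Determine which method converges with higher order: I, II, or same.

Method I: p ≈ ln(3.03e-6/2.59e-4)/ln(2.59e-4/4.05e-3) ≈ 1.62.
Method II: p ≈ ln(4.20e-3/2.09e-2)/ln(2.09e-2/5.63e-2) ≈ 1.62.
Both orders ≈ 1.6 — effectively the same.

same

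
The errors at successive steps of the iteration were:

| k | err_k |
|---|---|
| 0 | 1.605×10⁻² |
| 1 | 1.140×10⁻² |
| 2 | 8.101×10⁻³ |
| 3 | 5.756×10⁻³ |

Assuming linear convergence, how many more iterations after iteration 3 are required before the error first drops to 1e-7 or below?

Rate ρ ≈ err_3/err_2 = 5.756×10⁻³/8.101×10⁻³ = 0.7105.
After j more steps, err_{3+j} ≈ 5.756×10⁻³·ρ^j; need ρ^j ≤ 1e-7/5.756×10⁻³ = 1.73732e-05.
j ≥ ln(1.73732e-05)/ln(0.7105) = -10.9606/-0.34179 = 32.068.
So 33 more iterations are needed.

33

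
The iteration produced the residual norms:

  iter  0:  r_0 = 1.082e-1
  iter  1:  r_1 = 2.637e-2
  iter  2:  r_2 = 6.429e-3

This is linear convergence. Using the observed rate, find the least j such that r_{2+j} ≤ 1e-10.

Rate ρ ≈ r_2/r_1 = 6.429e-3/2.637e-2 = 0.2438.
After j more steps, r_{2+j} ≈ 6.429e-3·ρ^j; need ρ^j ≤ 1e-10/6.429e-3 = 1.55545e-08.
j ≥ ln(1.55545e-08)/ln(0.2438) = -17.9789/-1.41141 = 12.738.
So 13 more iterations are needed.

13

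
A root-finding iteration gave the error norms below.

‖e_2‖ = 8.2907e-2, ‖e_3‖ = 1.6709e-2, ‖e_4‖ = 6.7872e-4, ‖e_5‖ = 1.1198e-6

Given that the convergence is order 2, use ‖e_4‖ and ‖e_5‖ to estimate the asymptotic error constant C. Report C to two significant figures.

2.4

C ≈ ‖e_5‖ / ‖e_4‖^2
  = 1.1198e-6 / (6.7872e-4)^2
  = 1.1198e-6 / 4.60661e-07 ≈ 2.4309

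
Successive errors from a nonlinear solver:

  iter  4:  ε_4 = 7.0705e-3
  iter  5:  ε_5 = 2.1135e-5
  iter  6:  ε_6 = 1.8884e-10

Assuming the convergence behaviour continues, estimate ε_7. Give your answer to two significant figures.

First estimate the order: p ≈ ln(ε_6/ε_5) / ln(ε_5/ε_4) = ln(1.8884e-10/2.1135e-5)/ln(2.1135e-5/7.0705e-3) = ln(8.93494e-06)/ln(0.00298918) ≈ 2.0000.
Then ε_7 ≈ ε_6·(ε_6/ε_5)^p = 1.8884e-10·(8.93494e-06)^2.0000 = 1.8884e-10·7.98332e-11 ≈ 1.508e-20.

1.5e-20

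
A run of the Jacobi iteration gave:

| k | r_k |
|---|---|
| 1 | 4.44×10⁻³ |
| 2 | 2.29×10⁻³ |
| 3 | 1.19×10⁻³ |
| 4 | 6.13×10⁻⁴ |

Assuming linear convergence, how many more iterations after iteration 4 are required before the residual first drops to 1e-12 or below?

Rate ρ ≈ r_4/r_3 = 6.13×10⁻⁴/1.19×10⁻³ = 0.5151.
After j more steps, r_{4+j} ≈ 6.13×10⁻⁴·ρ^j; need ρ^j ≤ 1e-12/6.13×10⁻⁴ = 1.63132e-09.
j ≥ ln(1.63132e-09)/ln(0.5151) = -20.2339/-0.66339 = 30.501.
So 31 more iterations are needed.

31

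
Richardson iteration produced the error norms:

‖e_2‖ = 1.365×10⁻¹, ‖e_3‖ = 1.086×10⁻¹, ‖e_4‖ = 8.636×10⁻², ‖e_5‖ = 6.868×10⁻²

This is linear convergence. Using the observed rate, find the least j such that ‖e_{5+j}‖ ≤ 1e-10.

Rate ρ ≈ ‖e_5‖/‖e_4‖ = 6.868×10⁻²/8.636×10⁻² = 0.7953.
After j more steps, ‖e_{5+j}‖ ≈ 6.868×10⁻²·ρ^j; need ρ^j ≤ 1e-10/6.868×10⁻² = 1.45603e-09.
j ≥ ln(1.45603e-09)/ln(0.7953) = -20.3476/-0.22904 = 88.839.
So 89 more iterations are needed.

89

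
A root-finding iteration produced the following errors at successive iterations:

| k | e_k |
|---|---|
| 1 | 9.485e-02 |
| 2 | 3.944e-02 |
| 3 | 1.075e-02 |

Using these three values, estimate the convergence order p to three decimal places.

1.481

p ≈ ln(e_3/e_2) / ln(e_2/e_1)
  = ln(1.075e-02/3.944e-02) / ln(3.944e-02/9.485e-02)
  = ln(0.272566) / ln(0.415814)
  = -1.299874 / -0.877517 ≈ 1.481309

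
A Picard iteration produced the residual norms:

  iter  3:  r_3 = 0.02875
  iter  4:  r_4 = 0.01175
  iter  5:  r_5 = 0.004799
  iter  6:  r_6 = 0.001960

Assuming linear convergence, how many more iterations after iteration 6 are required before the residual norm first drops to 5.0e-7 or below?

Rate ρ ≈ r_6/r_5 = 0.001960/0.004799 = 0.4084.
After j more steps, r_{6+j} ≈ 0.001960·ρ^j; need ρ^j ≤ 5.0e-7/0.001960 = 0.000255102.
j ≥ ln(0.000255102)/ln(0.4084) = -8.2738/-0.89551 = 9.239.
So 10 more iterations are needed.

10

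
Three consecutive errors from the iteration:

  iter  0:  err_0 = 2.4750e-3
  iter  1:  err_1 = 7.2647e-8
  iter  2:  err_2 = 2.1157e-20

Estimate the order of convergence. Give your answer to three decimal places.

p ≈ ln(err_2/err_1) / ln(err_1/err_0)
  = ln(2.1157e-20/7.2647e-8) / ln(7.2647e-8/2.4750e-3)
  = ln(2.9123e-13) / ln(2.93523e-05)
  = -28.864663 / -10.436140 ≈ 2.765837

2.766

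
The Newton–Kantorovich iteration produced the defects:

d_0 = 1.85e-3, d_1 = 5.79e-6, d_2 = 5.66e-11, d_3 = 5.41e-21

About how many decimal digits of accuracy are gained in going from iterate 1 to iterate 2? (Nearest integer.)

5

Digits gained ≈ log₁₀(d_1/d_2) = log₁₀(5.79e-6/5.66e-11) = log₁₀(102297) ≈ 5.010.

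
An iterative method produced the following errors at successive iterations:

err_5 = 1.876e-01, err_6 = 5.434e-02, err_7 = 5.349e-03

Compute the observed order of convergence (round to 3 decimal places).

p ≈ ln(err_7/err_6) / ln(err_6/err_5)
  = ln(5.349e-03/5.434e-02) / ln(5.434e-02/1.876e-01)
  = ln(0.0984358) / ln(0.289659)
  = -2.318351 / -1.239051 ≈ 1.871070

1.871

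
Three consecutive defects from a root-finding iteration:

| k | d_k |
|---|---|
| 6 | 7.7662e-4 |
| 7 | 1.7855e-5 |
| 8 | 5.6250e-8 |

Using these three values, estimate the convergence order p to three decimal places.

1.527

p ≈ ln(d_8/d_7) / ln(d_7/d_6)
  = ln(5.6250e-8/1.7855e-5) / ln(1.7855e-5/7.7662e-4)
  = ln(0.00315038) / ln(0.0229907)
  = -5.760232 / -3.772665 ≈ 1.526834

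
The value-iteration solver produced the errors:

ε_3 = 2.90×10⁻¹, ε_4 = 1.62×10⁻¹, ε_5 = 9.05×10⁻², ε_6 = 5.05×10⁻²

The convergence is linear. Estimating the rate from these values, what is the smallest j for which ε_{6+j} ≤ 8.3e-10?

Rate ρ ≈ ε_6/ε_5 = 5.05×10⁻²/9.05×10⁻² = 0.5580.
After j more steps, ε_{6+j} ≈ 5.05×10⁻²·ρ^j; need ρ^j ≤ 8.3e-10/5.05×10⁻² = 1.64356e-08.
j ≥ ln(1.64356e-08)/ln(0.5580) = -17.9238/-0.58340 = 30.723.
So 31 more iterations are needed.

31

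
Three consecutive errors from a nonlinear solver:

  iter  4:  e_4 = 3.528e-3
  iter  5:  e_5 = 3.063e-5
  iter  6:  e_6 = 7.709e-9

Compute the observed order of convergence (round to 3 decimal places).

p ≈ ln(e_6/e_5) / ln(e_5/e_4)
  = ln(7.709e-9/3.063e-5) / ln(3.063e-5/3.528e-3)
  = ln(0.000251681) / ln(0.00868197)
  = -8.287348 / -4.746507 ≈ 1.745989

1.746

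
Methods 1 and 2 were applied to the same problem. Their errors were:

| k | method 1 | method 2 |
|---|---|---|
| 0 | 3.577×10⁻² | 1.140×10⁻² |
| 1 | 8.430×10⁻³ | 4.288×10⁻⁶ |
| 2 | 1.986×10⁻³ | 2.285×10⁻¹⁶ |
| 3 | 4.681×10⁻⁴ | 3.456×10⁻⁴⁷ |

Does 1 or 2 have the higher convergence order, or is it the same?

2

Method 1: p ≈ ln(4.681×10⁻⁴/1.986×10⁻³)/ln(1.986×10⁻³/8.430×10⁻³) ≈ 1.00.
Method 2: p ≈ ln(3.456×10⁻⁴⁷/2.285×10⁻¹⁶)/ln(2.285×10⁻¹⁶/4.288×10⁻⁶) ≈ 3.00.
Method 2 has the higher order (≈3.0 vs ≈1.0).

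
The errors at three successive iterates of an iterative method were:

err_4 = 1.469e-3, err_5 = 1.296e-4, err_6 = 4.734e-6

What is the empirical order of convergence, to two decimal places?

1.36

p ≈ ln(err_6/err_5) / ln(err_5/err_4)
  = ln(4.734e-6/1.296e-4) / ln(1.296e-4/1.469e-3)
  = ln(0.0365278) / ln(0.0882233)
  = -3.30968 / -2.42788 ≈ 1.36320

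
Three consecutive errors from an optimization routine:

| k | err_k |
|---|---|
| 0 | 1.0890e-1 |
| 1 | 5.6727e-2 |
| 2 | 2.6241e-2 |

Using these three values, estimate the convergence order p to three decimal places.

p ≈ ln(err_2/err_1) / ln(err_1/err_0)
  = ln(2.6241e-2/5.6727e-2) / ln(5.6727e-2/1.0890e-1)
  = ln(0.462584) / ln(0.520909)
  = -0.770927 / -0.652180 ≈ 1.182077

1.182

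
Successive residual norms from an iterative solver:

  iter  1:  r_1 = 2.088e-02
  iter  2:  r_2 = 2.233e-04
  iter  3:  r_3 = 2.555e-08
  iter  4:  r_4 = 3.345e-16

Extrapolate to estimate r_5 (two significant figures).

5.7e-32

First estimate the order: p ≈ ln(r_4/r_3) / ln(r_3/r_2) = ln(3.345e-16/2.555e-08)/ln(2.555e-08/2.233e-04) = ln(1.3092e-08)/ln(0.00011442) ≈ 2.0000.
Then r_5 ≈ r_4·(r_4/r_3)^p = 3.345e-16·(1.3092e-08)^2.0000 = 3.345e-16·1.714e-16 ≈ 5.733e-32.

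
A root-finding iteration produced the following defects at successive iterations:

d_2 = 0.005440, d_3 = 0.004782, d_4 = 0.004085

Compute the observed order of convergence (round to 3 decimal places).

1.222

p ≈ ln(d_4/d_3) / ln(d_3/d_2)
  = ln(0.004085/0.004782) / ln(0.004782/0.005440)
  = ln(0.854245) / ln(0.879044)
  = -0.157537 / -0.128920 ≈ 1.221975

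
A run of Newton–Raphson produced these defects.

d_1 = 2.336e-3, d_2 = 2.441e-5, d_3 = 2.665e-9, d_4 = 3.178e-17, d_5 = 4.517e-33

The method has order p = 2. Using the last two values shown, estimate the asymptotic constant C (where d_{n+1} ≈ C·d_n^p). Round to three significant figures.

C ≈ d_5 / d_4^2
  = 4.517e-33 / (3.178e-17)^2
  = 4.517e-33 / 1.00997e-33 ≈ 4.4724

4.47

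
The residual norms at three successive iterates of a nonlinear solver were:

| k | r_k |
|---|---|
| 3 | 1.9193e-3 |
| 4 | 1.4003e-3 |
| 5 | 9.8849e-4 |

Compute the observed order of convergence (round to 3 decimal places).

p ≈ ln(r_5/r_4) / ln(r_4/r_3)
  = ln(9.8849e-4/1.4003e-3) / ln(1.4003e-3/1.9193e-3)
  = ln(0.705913) / ln(0.729589)
  = -0.348263 / -0.315274 ≈ 1.104636

1.105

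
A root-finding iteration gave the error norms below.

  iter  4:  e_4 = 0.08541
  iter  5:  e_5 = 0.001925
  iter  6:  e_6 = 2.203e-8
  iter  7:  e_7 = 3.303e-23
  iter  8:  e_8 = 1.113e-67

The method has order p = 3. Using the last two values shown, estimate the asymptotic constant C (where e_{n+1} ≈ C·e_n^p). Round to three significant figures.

C ≈ e_8 / e_7^3
  = 1.113e-67 / (3.303e-23)^3
  = 1.113e-67 / 3.60351e-68 ≈ 3.0887

3.09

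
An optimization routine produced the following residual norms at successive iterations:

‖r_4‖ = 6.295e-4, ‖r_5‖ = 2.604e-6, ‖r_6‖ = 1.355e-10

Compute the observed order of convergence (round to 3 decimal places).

p ≈ ln(‖r_6‖/‖r_5‖) / ln(‖r_5‖/‖r_4‖)
  = ln(1.355e-10/2.604e-6) / ln(2.604e-6/6.295e-4)
  = ln(5.20353e-05) / ln(0.00413662)
  = -9.863588 / -5.487876 ≈ 1.797342

1.797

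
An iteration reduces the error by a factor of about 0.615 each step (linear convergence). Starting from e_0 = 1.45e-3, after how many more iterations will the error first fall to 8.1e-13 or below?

44

After k steps, e_k ≈ 1.45e-3·0.615^k.
Need 0.615^k ≤ 8.1e-13/1.45e-3 = 5.58621e-10.
k ≥ ln(5.58621e-10)/ln(0.615) = -21.3055/-0.48613 = 43.827.
Smallest integer k = 44.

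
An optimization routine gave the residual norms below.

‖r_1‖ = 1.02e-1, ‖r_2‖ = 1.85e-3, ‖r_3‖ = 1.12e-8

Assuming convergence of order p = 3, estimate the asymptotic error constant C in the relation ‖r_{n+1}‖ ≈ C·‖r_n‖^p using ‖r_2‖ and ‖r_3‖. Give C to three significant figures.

C ≈ ‖r_3‖ / ‖r_2‖^3
  = 1.12e-8 / (1.85e-3)^3
  = 1.12e-8 / 6.33163e-09 ≈ 1.7689

1.77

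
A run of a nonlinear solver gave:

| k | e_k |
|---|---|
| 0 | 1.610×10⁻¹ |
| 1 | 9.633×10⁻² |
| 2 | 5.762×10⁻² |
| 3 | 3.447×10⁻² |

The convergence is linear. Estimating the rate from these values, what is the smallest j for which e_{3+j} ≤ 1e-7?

25

Rate ρ ≈ e_3/e_2 = 3.447×10⁻²/5.762×10⁻² = 0.5982.
After j more steps, e_{3+j} ≈ 3.447×10⁻²·ρ^j; need ρ^j ≤ 1e-7/3.447×10⁻² = 2.90107e-06.
j ≥ ln(2.90107e-06)/ln(0.5982) = -12.7504/-0.51383 = 24.814.
So 25 more iterations are needed.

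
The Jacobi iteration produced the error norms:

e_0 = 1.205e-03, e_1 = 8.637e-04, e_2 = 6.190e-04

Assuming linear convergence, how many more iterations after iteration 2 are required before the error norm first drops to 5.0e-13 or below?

Rate ρ ≈ e_2/e_1 = 6.190e-04/8.637e-04 = 0.7167.
After j more steps, e_{2+j} ≈ 6.190e-04·ρ^j; need ρ^j ≤ 5.0e-13/6.190e-04 = 8.07754e-10.
j ≥ ln(8.07754e-10)/ln(0.7167) = -20.9368/-0.33310 = 62.854.
So 63 more iterations are needed.

63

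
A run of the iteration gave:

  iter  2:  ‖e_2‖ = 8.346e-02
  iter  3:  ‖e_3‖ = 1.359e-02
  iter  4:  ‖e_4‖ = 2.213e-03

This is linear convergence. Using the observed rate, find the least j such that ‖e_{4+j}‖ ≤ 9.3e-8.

Rate ρ ≈ ‖e_4‖/‖e_3‖ = 2.213e-03/1.359e-02 = 0.1628.
After j more steps, ‖e_{4+j}‖ ≈ 2.213e-03·ρ^j; need ρ^j ≤ 9.3e-8/2.213e-03 = 4.20244e-05.
j ≥ ln(4.20244e-05)/ln(0.1628) = -10.0773/-1.81523 = 5.552.
So 6 more iterations are needed.

6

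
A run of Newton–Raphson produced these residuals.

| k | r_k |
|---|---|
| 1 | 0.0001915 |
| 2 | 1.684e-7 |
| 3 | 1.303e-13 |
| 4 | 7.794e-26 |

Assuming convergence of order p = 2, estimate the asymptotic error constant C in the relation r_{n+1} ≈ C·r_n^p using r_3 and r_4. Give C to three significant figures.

C ≈ r_4 / r_3^2
  = 7.794e-26 / (1.303e-13)^2
  = 7.794e-26 / 1.69781e-26 ≈ 4.5906

4.59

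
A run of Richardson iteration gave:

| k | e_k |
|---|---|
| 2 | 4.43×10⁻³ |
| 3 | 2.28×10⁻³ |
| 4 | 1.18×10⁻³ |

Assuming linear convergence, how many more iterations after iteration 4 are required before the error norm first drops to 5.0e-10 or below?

Rate ρ ≈ e_4/e_3 = 1.18×10⁻³/2.28×10⁻³ = 0.5175.
After j more steps, e_{4+j} ≈ 1.18×10⁻³·ρ^j; need ρ^j ≤ 5.0e-10/1.18×10⁻³ = 4.23729e-07.
j ≥ ln(4.23729e-07)/ln(0.5175) = -14.6742/-0.65875 = 22.276.
So 23 more iterations are needed.

23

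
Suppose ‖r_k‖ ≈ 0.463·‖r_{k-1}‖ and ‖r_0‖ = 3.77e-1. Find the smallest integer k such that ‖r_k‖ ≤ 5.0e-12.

33

After k steps, ‖r_k‖ ≈ 3.77e-1·0.463^k.
Need 0.463^k ≤ 5.0e-12/3.77e-1 = 1.32626e-11.
k ≥ ln(1.32626e-11)/ln(0.463) = -25.0461/-0.77003 = 32.526.
Smallest integer k = 33.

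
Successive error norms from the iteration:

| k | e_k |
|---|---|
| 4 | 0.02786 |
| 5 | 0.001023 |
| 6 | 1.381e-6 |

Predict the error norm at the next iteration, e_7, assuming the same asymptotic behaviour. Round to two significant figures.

2.5e-12

First estimate the order: p ≈ ln(e_6/e_5) / ln(e_5/e_4) = ln(1.381e-6/0.001023)/ln(0.001023/0.02786) = ln(0.00134995)/ln(0.0367193) ≈ 1.9996.
Then e_7 ≈ e_6·(e_6/e_5)^p = 1.381e-6·(0.00134995)^1.9996 = 1.381e-6·1.82719e-06 ≈ 2.523e-12.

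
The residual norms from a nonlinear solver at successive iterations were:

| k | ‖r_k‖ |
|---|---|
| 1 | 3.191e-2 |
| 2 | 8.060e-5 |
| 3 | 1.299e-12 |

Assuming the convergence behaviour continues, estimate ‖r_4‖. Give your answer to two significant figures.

5.4e-36

First estimate the order: p ≈ ln(‖r_3‖/‖r_2‖) / ln(‖r_2‖/‖r_1‖) = ln(1.299e-12/8.060e-5)/ln(8.060e-5/3.191e-2) = ln(1.61166e-08)/ln(0.00252585) ≈ 3.0000.
Then ‖r_4‖ ≈ ‖r_3‖·(‖r_3‖/‖r_2‖)^p = 1.299e-12·(1.61166e-08)^3.0000 = 1.299e-12·4.1862e-24 ≈ 5.438e-36.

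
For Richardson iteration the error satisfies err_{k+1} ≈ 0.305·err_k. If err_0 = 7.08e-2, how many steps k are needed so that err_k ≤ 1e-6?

10

After k steps, err_k ≈ 7.08e-2·0.305^k.
Need 0.305^k ≤ 1e-6/7.08e-2 = 1.41243e-05.
k ≥ ln(1.41243e-05)/ln(0.305) = -11.1676/-1.18744 = 9.405.
Smallest integer k = 10.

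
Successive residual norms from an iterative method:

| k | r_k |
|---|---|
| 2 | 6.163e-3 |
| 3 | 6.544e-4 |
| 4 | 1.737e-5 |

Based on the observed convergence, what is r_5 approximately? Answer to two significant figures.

First estimate the order: p ≈ ln(r_4/r_3) / ln(r_3/r_2) = ln(1.737e-5/6.544e-4)/ln(6.544e-4/6.163e-3) = ln(0.0265434)/ln(0.106182) ≈ 1.6182.
Then r_5 ≈ r_4·(r_4/r_3)^p = 1.737e-5·(0.0265434)^1.6182 = 1.737e-5·0.00281609 ≈ 4.892e-08.

4.9e-8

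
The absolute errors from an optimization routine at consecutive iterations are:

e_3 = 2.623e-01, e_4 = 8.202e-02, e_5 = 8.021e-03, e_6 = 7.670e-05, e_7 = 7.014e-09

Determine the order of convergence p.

2

Consecutive ratios: e_7/e_6 = 7.014e-09/7.670e-05 = 9.14472e-05, e_6/e_5 = 7.670e-05/8.021e-03 = 0.0095624.
p ≈ ln(9.14472e-05)/ln(0.0095624) = -9.2997/-4.6499 ≈ 2.00.
So the convergence is quadratic (order 2).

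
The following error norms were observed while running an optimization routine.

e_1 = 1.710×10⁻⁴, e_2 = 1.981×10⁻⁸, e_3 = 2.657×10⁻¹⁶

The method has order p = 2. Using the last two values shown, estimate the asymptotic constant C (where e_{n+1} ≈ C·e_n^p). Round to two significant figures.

C ≈ e_3 / e_2^2
  = 2.657×10⁻¹⁶ / (1.981×10⁻⁸)^2
  = 2.657×10⁻¹⁶ / 3.92436e-16 ≈ 0.67705

0.68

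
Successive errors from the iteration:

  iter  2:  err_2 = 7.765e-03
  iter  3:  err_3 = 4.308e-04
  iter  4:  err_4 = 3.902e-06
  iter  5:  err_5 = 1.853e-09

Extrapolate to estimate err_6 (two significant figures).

First estimate the order: p ≈ ln(err_5/err_4) / ln(err_4/err_3) = ln(1.853e-09/3.902e-06)/ln(3.902e-06/4.308e-04) = ln(0.000474885)/ln(0.00905757) ≈ 1.6267.
Then err_6 ≈ err_5·(err_5/err_4)^p = 1.853e-09·(0.000474885)^1.6267 = 1.853e-09·3.9247e-06 ≈ 7.272e-15.

7.3e-15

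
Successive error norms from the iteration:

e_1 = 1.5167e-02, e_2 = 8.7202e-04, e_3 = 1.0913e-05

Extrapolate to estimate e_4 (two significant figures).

First estimate the order: p ≈ ln(e_3/e_2) / ln(e_2/e_1) = ln(1.0913e-05/8.7202e-04)/ln(8.7202e-04/1.5167e-02) = ln(0.0125146)/ln(0.0574946) ≈ 1.5339.
Then e_4 ≈ e_3·(e_3/e_2)^p = 1.0913e-05·(0.0125146)^1.5339 = 1.0913e-05·0.00120678 ≈ 1.317e-08.

1.3e-8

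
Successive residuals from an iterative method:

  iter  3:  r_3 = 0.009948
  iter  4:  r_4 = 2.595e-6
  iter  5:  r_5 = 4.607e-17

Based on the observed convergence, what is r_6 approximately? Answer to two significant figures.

2.6e-49

First estimate the order: p ≈ ln(r_5/r_4) / ln(r_4/r_3) = ln(4.607e-17/2.595e-6)/ln(2.595e-6/0.009948) = ln(1.77534e-11)/ln(0.000260856) ≈ 3.0000.
Then r_6 ≈ r_5·(r_5/r_4)^p = 4.607e-17·(1.77534e-11)^3.0000 = 4.607e-17·5.59557e-33 ≈ 2.578e-49.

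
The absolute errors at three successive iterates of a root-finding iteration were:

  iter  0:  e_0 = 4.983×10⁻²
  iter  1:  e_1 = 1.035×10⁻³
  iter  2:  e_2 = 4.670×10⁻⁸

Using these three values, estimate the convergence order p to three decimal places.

2.583

p ≈ ln(e_2/e_1) / ln(e_1/e_0)
  = ln(4.670×10⁻⁸/1.035×10⁻³) / ln(1.035×10⁻³/4.983×10⁻²)
  = ln(4.51208e-05) / ln(0.0207706)
  = -10.006167 / -3.874217 ≈ 2.582759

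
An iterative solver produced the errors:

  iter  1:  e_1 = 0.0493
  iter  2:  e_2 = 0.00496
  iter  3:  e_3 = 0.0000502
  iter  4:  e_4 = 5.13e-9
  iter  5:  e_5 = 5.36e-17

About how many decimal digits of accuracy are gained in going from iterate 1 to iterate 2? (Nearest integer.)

1

Digits gained ≈ log₁₀(e_1/e_2) = log₁₀(0.0493/0.00496) = log₁₀(9.93952) ≈ 0.997.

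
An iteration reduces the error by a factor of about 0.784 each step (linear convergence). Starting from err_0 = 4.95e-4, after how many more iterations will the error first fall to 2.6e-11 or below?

After k steps, err_k ≈ 4.95e-4·0.784^k.
Need 0.784^k ≤ 2.6e-11/4.95e-4 = 5.25253e-08.
k ≥ ln(5.25253e-08)/ln(0.784) = -16.7620/-0.24335 = 68.880.
Smallest integer k = 69.

69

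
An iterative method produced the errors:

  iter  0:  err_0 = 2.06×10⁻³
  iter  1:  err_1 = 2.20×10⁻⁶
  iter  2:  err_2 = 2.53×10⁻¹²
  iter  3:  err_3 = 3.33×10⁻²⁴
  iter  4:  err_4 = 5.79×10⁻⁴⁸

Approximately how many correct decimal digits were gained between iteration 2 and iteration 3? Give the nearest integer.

12

Digits gained ≈ log₁₀(err_2/err_3) = log₁₀(2.53×10⁻¹²/3.33×10⁻²⁴) = log₁₀(7.5976e+11) ≈ 11.881.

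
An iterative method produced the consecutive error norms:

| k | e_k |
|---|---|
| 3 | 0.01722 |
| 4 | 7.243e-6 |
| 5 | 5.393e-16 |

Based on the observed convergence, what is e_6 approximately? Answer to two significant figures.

2.2e-46

First estimate the order: p ≈ ln(e_5/e_4) / ln(e_4/e_3) = ln(5.393e-16/7.243e-6)/ln(7.243e-6/0.01722) = ln(7.44581e-11)/ln(0.000420616) ≈ 2.9999.
Then e_6 ≈ e_5·(e_5/e_4)^p = 5.393e-16·(7.44581e-11)^2.9999 = 5.393e-16·4.1376e-31 ≈ 2.231e-46.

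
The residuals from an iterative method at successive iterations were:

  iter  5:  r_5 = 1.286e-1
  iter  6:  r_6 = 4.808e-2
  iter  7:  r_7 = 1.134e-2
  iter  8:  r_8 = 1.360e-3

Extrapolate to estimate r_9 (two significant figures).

First estimate the order: p ≈ ln(r_8/r_7) / ln(r_7/r_6) = ln(1.360e-3/1.134e-2)/ln(1.134e-2/4.808e-2) = ln(0.119929)/ln(0.235857) ≈ 1.4682.
Then r_9 ≈ r_8·(r_8/r_7)^p = 1.360e-3·(0.119929)^1.4682 = 1.360e-3·0.04443 ≈ 6.042e-05.

6.0e-5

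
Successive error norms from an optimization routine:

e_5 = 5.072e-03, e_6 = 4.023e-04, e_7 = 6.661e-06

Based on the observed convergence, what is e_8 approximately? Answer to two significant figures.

First estimate the order: p ≈ ln(e_7/e_6) / ln(e_6/e_5) = ln(6.661e-06/4.023e-04)/ln(4.023e-04/5.072e-03) = ln(0.0165573)/ln(0.0793178) ≈ 1.6182.
Then e_8 ≈ e_7·(e_7/e_6)^p = 6.661e-06·(0.0165573)^1.6182 = 6.661e-06·0.00131211 ≈ 8.74e-09.

8.7e-9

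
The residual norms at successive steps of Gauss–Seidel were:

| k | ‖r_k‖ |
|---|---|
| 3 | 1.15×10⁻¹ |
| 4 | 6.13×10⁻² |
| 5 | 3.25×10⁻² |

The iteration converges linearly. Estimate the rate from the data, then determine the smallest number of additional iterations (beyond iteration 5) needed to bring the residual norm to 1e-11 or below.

35

Rate ρ ≈ ‖r_5‖/‖r_4‖ = 3.25×10⁻²/6.13×10⁻² = 0.5302.
After j more steps, ‖r_{5+j}‖ ≈ 3.25×10⁻²·ρ^j; need ρ^j ≤ 1e-11/3.25×10⁻² = 3.07692e-10.
j ≥ ln(3.07692e-10)/ln(0.5302) = -21.9019/-0.63450 = 34.518.
So 35 more iterations are needed.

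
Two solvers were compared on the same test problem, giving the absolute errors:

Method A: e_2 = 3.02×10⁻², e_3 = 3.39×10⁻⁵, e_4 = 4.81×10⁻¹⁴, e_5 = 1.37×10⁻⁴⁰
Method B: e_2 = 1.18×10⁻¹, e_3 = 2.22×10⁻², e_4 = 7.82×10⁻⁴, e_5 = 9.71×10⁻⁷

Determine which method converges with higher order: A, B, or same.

A

Method A: p ≈ ln(1.37×10⁻⁴⁰/4.81×10⁻¹⁴)/ln(4.81×10⁻¹⁴/3.39×10⁻⁵) ≈ 3.00.
Method B: p ≈ ln(9.71×10⁻⁷/7.82×10⁻⁴)/ln(7.82×10⁻⁴/2.22×10⁻²) ≈ 2.00.
Method A has the higher order (≈3.0 vs ≈2.0).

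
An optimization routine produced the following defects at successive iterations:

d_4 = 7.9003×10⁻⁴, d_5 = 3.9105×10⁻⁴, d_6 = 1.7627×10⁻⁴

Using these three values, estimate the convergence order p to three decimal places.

1.133

p ≈ ln(d_6/d_5) / ln(d_5/d_4)
  = ln(1.7627×10⁻⁴/3.9105×10⁻⁴) / ln(3.9105×10⁻⁴/7.9003×10⁻⁴)
  = ln(0.450761) / ln(0.494981)
  = -0.796818 / -0.703236 ≈ 1.133073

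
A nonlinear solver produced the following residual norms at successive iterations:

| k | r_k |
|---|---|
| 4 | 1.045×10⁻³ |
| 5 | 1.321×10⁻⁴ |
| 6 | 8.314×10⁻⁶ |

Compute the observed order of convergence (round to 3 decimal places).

1.337

p ≈ ln(r_6/r_5) / ln(r_5/r_4)
  = ln(8.314×10⁻⁶/1.321×10⁻⁴) / ln(1.321×10⁻⁴/1.045×10⁻³)
  = ln(0.0629372) / ln(0.126411)
  = -2.765618 / -2.068217 ≈ 1.337199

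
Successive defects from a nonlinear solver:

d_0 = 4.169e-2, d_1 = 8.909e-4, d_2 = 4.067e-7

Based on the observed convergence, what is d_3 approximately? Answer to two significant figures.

First estimate the order: p ≈ ln(d_2/d_1) / ln(d_1/d_0) = ln(4.067e-7/8.909e-4)/ln(8.909e-4/4.169e-2) = ln(0.000456505)/ln(0.0213696) ≈ 2.0001.
Then d_3 ≈ d_2·(d_2/d_1)^p = 4.067e-7·(0.000456505)^2.0001 = 4.067e-7·2.08237e-07 ≈ 8.469e-14.

8.5e-14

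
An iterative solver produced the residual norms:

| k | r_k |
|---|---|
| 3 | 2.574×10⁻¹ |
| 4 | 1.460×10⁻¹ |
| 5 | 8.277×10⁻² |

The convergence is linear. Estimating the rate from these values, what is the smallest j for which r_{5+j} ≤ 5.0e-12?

42

Rate ρ ≈ r_5/r_4 = 8.277×10⁻²/1.460×10⁻¹ = 0.5669.
After j more steps, r_{5+j} ≈ 8.277×10⁻²·ρ^j; need ρ^j ≤ 5.0e-12/8.277×10⁻² = 6.04084e-11.
j ≥ ln(6.04084e-11)/ln(0.5669) = -23.5299/-0.56757 = 41.457.
So 42 more iterations are needed.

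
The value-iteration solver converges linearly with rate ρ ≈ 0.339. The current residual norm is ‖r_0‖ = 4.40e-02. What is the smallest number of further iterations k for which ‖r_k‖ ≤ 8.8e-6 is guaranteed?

After k steps, ‖r_k‖ ≈ 4.40e-02·0.339^k.
Need 0.339^k ≤ 8.8e-6/4.40e-02 = 0.0002.
k ≥ ln(0.0002)/ln(0.339) = -8.5172/-1.08176 = 7.873.
Smallest integer k = 8.

8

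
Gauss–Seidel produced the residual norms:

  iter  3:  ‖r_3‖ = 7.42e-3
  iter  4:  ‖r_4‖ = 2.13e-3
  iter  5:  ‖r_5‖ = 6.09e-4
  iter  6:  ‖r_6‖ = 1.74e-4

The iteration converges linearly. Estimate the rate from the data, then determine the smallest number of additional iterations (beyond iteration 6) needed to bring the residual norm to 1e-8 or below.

8

Rate ρ ≈ ‖r_6‖/‖r_5‖ = 1.74e-4/6.09e-4 = 0.2857.
After j more steps, ‖r_{6+j}‖ ≈ 1.74e-4·ρ^j; need ρ^j ≤ 1e-8/1.74e-4 = 5.74713e-05.
j ≥ ln(5.74713e-05)/ln(0.2857) = -9.7642/-1.25281 = 7.794.
So 8 more iterations are needed.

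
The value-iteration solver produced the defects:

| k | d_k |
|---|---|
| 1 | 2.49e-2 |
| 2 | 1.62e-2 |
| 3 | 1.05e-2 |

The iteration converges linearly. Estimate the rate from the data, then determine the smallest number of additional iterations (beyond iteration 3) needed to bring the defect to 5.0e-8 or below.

29

Rate ρ ≈ d_3/d_2 = 1.05e-2/1.62e-2 = 0.6481.
After j more steps, d_{3+j} ≈ 1.05e-2·ρ^j; need ρ^j ≤ 5.0e-8/1.05e-2 = 4.7619e-06.
j ≥ ln(4.7619e-06)/ln(0.6481) = -12.2549/-0.43371 = 28.256.
So 29 more iterations are needed.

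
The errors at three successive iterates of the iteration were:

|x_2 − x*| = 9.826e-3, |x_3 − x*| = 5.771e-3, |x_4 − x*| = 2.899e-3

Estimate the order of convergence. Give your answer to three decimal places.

1.294

p ≈ ln(|x_4 − x*|/|x_3 − x*|) / ln(|x_3 − x*|/|x_2 − x*|)
  = ln(2.899e-3/5.771e-3) / ln(5.771e-3/9.826e-3)
  = ln(0.502339) / ln(0.587319)
  = -0.688480 / -0.532187 ≈ 1.293681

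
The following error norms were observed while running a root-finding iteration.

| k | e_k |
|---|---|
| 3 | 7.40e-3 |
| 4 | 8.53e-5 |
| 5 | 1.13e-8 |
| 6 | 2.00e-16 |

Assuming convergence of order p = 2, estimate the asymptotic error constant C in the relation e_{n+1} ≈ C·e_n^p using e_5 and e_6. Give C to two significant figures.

C ≈ e_6 / e_5^2
  = 2.00e-16 / (1.13e-8)^2
  = 2.00e-16 / 1.2769e-16 ≈ 1.5663

1.6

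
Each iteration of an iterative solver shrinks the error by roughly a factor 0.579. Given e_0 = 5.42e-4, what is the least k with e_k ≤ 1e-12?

After k steps, e_k ≈ 5.42e-4·0.579^k.
Need 0.579^k ≤ 1e-12/5.42e-4 = 1.84502e-09.
k ≥ ln(1.84502e-09)/ln(0.579) = -20.1108/-0.54645 = 36.803.
Smallest integer k = 37.

37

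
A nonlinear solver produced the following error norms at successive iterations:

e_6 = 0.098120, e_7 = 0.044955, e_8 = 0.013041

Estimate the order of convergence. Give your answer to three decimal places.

1.586

p ≈ ln(e_8/e_7) / ln(e_7/e_6)
  = ln(0.013041/0.044955) / ln(0.044955/0.098120)
  = ln(0.29009) / ln(0.458163)
  = -1.237564 / -0.780530 ≈ 1.585543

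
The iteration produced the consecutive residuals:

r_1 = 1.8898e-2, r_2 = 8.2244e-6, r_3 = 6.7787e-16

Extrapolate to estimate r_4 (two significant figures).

First estimate the order: p ≈ ln(r_3/r_2) / ln(r_2/r_1) = ln(6.7787e-16/8.2244e-6)/ln(8.2244e-6/1.8898e-2) = ln(8.24218e-11)/ln(0.000435199) ≈ 3.0000.
Then r_4 ≈ r_3·(r_3/r_2)^p = 6.7787e-16·(8.24218e-11)^3.0000 = 6.7787e-16·5.5992e-31 ≈ 3.796e-46.

3.8e-46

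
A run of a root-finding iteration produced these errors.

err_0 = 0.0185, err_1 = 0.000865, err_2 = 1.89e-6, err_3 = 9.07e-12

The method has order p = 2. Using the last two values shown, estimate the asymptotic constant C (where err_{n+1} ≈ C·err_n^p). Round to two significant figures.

2.5

C ≈ err_3 / err_2^2
  = 9.07e-12 / (1.89e-6)^2
  = 9.07e-12 / 3.5721e-12 ≈ 2.5391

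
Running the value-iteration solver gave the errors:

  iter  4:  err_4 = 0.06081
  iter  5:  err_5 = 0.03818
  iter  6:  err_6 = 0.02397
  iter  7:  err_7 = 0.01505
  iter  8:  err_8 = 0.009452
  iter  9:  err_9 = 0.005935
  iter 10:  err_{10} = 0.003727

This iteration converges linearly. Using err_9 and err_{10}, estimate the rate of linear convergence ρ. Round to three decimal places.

0.628

ρ ≈ err_{10}/err_9 = 0.003727/0.005935 = 0.62797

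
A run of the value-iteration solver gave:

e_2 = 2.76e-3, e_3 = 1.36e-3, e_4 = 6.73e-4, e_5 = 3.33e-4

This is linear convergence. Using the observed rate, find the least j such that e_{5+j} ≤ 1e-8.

15

Rate ρ ≈ e_5/e_4 = 3.33e-4/6.73e-4 = 0.4948.
After j more steps, e_{5+j} ≈ 3.33e-4·ρ^j; need ρ^j ≤ 1e-8/3.33e-4 = 3.003e-05.
j ≥ ln(3.003e-05)/ln(0.4948) = -10.4133/-0.70360 = 14.800.
So 15 more iterations are needed.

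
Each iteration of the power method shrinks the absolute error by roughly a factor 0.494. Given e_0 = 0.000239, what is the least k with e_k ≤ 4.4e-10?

After k steps, e_k ≈ 0.000239·0.494^k.
Need 0.494^k ≤ 4.4e-10/0.000239 = 1.841e-06.
k ≥ ln(1.841e-06)/ln(0.494) = -13.2052/-0.70522 = 18.725.
Smallest integer k = 19.

19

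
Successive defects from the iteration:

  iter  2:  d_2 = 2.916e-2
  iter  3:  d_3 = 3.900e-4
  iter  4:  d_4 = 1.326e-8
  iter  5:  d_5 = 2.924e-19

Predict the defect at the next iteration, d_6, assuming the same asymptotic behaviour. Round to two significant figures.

First estimate the order: p ≈ ln(d_5/d_4) / ln(d_4/d_3) = ln(2.924e-19/1.326e-8)/ln(1.326e-8/3.900e-4) = ln(2.20513e-11)/ln(3.4e-05) ≈ 2.3848.
Then d_6 ≈ d_5·(d_5/d_4)^p = 2.924e-19·(2.20513e-11)^2.3848 = 2.924e-19·3.85675e-26 ≈ 1.128e-44.

1.1e-44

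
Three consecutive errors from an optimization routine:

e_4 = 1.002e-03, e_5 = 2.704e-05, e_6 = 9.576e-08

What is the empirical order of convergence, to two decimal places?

p ≈ ln(e_6/e_5) / ln(e_5/e_4)
  = ln(9.576e-08/2.704e-05) / ln(2.704e-05/1.002e-03)
  = ln(0.00354142) / ln(0.026986)
  = -5.64323 / -3.61244 ≈ 1.56217

1.56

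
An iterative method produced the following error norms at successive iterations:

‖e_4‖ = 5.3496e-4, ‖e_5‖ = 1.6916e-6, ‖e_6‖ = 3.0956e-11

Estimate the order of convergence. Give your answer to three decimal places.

p ≈ ln(‖e_6‖/‖e_5‖) / ln(‖e_5‖/‖e_4‖)
  = ln(3.0956e-11/1.6916e-6) / ln(1.6916e-6/5.3496e-4)
  = ln(1.82998e-05) / ln(0.00316211)
  = -10.908620 / -5.756516 ≈ 1.895004

1.895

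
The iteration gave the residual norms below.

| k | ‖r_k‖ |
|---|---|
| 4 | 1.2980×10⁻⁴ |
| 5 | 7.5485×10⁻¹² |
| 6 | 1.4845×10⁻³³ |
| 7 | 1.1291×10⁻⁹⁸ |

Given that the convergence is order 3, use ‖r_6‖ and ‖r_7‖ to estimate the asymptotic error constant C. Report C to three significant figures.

3.45

C ≈ ‖r_7‖ / ‖r_6‖^3
  = 1.1291×10⁻⁹⁸ / (1.4845×10⁻³³)^3
  = 1.1291×10⁻⁹⁸ / 3.27145e-99 ≈ 3.4514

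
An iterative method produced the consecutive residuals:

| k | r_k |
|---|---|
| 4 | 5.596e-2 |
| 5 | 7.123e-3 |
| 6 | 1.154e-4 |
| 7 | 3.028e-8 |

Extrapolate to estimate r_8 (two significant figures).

2.1e-15

First estimate the order: p ≈ ln(r_7/r_6) / ln(r_6/r_5) = ln(3.028e-8/1.154e-4)/ln(1.154e-4/7.123e-3) = ln(0.000262392)/ln(0.016201) ≈ 2.0001.
Then r_8 ≈ r_7·(r_7/r_6)^p = 3.028e-8·(0.000262392)^2.0001 = 3.028e-8·6.87928e-08 ≈ 2.083e-15.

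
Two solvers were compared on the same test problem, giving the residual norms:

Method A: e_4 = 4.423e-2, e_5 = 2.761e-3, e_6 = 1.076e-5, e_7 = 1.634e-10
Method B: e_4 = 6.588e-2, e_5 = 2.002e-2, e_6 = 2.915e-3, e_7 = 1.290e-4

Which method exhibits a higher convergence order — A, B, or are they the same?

A

Method A: p ≈ ln(1.634e-10/1.076e-5)/ln(1.076e-5/2.761e-3) ≈ 2.00.
Method B: p ≈ ln(1.290e-4/2.915e-3)/ln(2.915e-3/2.002e-2) ≈ 1.62.
Method A has the higher order (≈2.0 vs ≈1.6).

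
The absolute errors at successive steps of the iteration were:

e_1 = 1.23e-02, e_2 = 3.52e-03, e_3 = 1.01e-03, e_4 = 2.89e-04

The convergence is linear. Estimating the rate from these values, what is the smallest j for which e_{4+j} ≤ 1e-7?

Rate ρ ≈ e_4/e_3 = 2.89e-04/1.01e-03 = 0.2861.
After j more steps, e_{4+j} ≈ 2.89e-04·ρ^j; need ρ^j ≤ 1e-7/2.89e-04 = 0.000346021.
j ≥ ln(0.000346021)/ln(0.2861) = -7.9690/-1.25141 = 6.368.
So 7 more iterations are needed.

7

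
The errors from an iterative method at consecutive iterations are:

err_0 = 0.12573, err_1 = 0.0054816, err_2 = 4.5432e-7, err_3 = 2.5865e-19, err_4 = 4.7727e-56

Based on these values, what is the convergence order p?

3

Consecutive ratios: err_4/err_3 = 4.7727e-56/2.5865e-19 = 1.84523e-37, err_3/err_2 = 2.5865e-19/4.5432e-7 = 5.69312e-13.
p ≈ ln(1.84523e-37)/ln(5.69312e-13) = -84.5830/-28.1943 ≈ 3.00.
So the convergence is cubic (order 3).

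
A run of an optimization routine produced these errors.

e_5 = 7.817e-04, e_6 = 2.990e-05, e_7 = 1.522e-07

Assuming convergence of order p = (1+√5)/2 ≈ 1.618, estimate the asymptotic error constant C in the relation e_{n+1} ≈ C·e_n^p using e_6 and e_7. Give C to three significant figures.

C ≈ e_7 / e_6^1.618
  = 1.522e-07 / (2.990e-05)^1.618
  = 1.522e-07 / 4.78229e-08 ≈ 3.1826

3.18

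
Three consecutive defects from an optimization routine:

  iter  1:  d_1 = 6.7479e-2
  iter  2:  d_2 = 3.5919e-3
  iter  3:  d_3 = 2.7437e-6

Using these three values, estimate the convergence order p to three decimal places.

p ≈ ln(d_3/d_2) / ln(d_2/d_1)
  = ln(2.7437e-6/3.5919e-3) / ln(3.5919e-3/6.7479e-2)
  = ln(0.000763858) / ln(0.0532299)
  = -7.177129 / -2.933135 ≈ 2.446914

2.447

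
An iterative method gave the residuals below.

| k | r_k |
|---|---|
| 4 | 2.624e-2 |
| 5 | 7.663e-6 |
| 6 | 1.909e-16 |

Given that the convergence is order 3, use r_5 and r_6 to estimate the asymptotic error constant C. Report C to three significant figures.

C ≈ r_6 / r_5^3
  = 1.909e-16 / (7.663e-6)^3
  = 1.909e-16 / 4.49983e-16 ≈ 0.42424

0.424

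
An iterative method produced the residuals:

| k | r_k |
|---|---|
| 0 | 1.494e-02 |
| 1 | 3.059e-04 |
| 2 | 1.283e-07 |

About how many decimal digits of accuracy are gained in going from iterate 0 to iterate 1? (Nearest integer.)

2

Digits gained ≈ log₁₀(r_0/r_1) = log₁₀(1.494e-02/3.059e-04) = log₁₀(48.8395) ≈ 1.689.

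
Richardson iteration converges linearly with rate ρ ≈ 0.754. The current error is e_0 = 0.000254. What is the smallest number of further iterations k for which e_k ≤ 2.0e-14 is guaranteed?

83

After k steps, e_k ≈ 0.000254·0.754^k.
Need 0.754^k ≤ 2.0e-14/0.000254 = 7.87402e-11.
k ≥ ln(7.87402e-11)/ln(0.754) = -23.2649/-0.28236 = 82.394.
Smallest integer k = 83.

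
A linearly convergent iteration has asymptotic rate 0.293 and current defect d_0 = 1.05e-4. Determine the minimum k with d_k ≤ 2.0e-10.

11

After k steps, d_k ≈ 1.05e-4·0.293^k.
Need 0.293^k ≤ 2.0e-10/1.05e-4 = 1.90476e-06.
k ≥ ln(1.90476e-06)/ln(0.293) = -13.1712/-1.22758 = 10.729.
Smallest integer k = 11.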